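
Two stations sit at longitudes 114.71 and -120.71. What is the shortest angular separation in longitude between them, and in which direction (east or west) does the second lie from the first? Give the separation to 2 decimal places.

Raw difference: -120.71 − 114.71 = -235.42°.
Normalise into (−180°, 180°]: -235.42° + 360° = 124.58°.
Positive ⇒ the second point lies to the east; separation 124.58°.

124.58° east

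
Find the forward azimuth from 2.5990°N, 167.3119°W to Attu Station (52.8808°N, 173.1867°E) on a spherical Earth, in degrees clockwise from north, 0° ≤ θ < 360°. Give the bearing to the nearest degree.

Δλ = 173.1867 − -167.3119 = 340.4986°; wrapped into (−180°, 180°]: -19.5014°.
θ = atan2( sin Δλ · cos φ₂ , cos φ₁ · sin φ₂ − sin φ₁ · cos φ₂ · cos Δλ )
  = atan2(-0.20146, 0.77077) = -14.648° → normalised to [0°, 360°): 345.352°.

345°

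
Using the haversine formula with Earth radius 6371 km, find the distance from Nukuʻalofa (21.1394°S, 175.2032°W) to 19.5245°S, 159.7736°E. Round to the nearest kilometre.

2613 km

Δλ = 159.7736 − -175.2032 = 334.9768°; wrapped into (−180°, 180°]: -25.0232°.
Δφ = -19.5245 − -21.1394 = 1.6149°.
a = sin²(Δφ/2) + cos φ₁ · cos φ₂ · sin²(Δλ/2) = 0.041455.
c = 2·atan2(√a, √(1−a)) = 0.41008 rad → d = 6371·c ≈ 2612.60 km.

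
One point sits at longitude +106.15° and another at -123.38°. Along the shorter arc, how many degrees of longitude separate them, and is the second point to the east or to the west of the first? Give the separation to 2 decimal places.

130.47° east

Raw difference: -123.38 − 106.15 = -229.53°.
Normalise into (−180°, 180°]: -229.53° + 360° = 130.47°.
Positive ⇒ the second point lies to the east; separation 130.47°.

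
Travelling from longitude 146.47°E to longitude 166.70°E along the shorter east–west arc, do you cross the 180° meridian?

Signed shortest Δλ = ((166.70 − 146.47 + 180) mod 360) − 180 = 20.23°.
Going east by 20.23° from +146.47° reaches +166.70° without touching 180°.

No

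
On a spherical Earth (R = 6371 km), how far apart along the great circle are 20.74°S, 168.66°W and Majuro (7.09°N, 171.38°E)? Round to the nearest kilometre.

3786 km

Δλ = 171.38 − -168.66 = 340.04°; wrapped into (−180°, 180°]: -19.96°.
Δφ = 7.09 − -20.74 = 27.83°.
a = sin²(Δφ/2) + cos φ₁ · cos φ₂ · sin²(Δλ/2) = 0.085705.
c = 2·atan2(√a, √(1−a)) = 0.59421 rad → d = 6371·c ≈ 3785.72 km.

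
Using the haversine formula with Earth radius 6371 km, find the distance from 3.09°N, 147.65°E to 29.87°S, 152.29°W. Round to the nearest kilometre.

Δλ = -152.29 − 147.65 = -299.94°; wrapped into (−180°, 180°]: 60.06°.
Δφ = -29.87 − 3.09 = -32.96°.
a = sin²(Δφ/2) + cos φ₁ · cos φ₂ · sin²(Δλ/2) = 0.297342.
c = 2·atan2(√a, √(1−a)) = 1.15347 rad → d = 6371·c ≈ 7348.76 km.

7349 km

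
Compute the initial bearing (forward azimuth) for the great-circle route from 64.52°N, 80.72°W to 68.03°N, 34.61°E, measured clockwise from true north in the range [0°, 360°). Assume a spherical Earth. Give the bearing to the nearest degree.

32°

Δλ = 34.61 − -80.72 = 115.33°.
θ = atan2( sin Δλ · cos φ₂ , cos φ₁ · sin φ₂ − sin φ₁ · cos φ₂ · cos Δλ )
  = atan2(0.33815, 0.54345) = 31.891° → normalised to [0°, 360°): 31.891°.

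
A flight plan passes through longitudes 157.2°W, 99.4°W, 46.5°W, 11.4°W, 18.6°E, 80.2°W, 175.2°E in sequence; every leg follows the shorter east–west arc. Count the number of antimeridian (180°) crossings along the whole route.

Leg 1: -157.2° → -99.4°, shortest Δλ = 57.8° (east) — does not cross 180°.
Leg 2: -99.4° → -46.5°, shortest Δλ = 52.9° (east) — does not cross 180°.
Leg 3: -46.5° → -11.4°, shortest Δλ = 35.1° (east) — does not cross 180°.
Leg 4: -11.4° → +18.6°, shortest Δλ = 30.0° (east) — does not cross 180°.
Leg 5: +18.6° → -80.2°, shortest Δλ = -98.8° (west) — does not cross 180°.
Leg 6: -80.2° → +175.2°, shortest Δλ = -104.6° (west) — crosses 180°.
Total crossings: 1.

1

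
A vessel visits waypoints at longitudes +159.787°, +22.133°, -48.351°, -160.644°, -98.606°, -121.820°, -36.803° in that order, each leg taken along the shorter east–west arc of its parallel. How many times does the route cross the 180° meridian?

0

Leg 1: +159.787° → +22.133°, shortest Δλ = -137.654° (west) — does not cross 180°.
Leg 2: +22.133° → -48.351°, shortest Δλ = -70.484° (west) — does not cross 180°.
Leg 3: -48.351° → -160.644°, shortest Δλ = -112.293° (west) — does not cross 180°.
Leg 4: -160.644° → -98.606°, shortest Δλ = 62.038° (east) — does not cross 180°.
Leg 5: -98.606° → -121.820°, shortest Δλ = -23.214° (west) — does not cross 180°.
Leg 6: -121.820° → -36.803°, shortest Δλ = 85.017° (east) — does not cross 180°.
Total crossings: 0.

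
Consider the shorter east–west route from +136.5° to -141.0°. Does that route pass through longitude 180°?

Naïve |-141.0 − 136.5| = 277.5° > 180°, so the shorter arc goes the other way round — across 180°.
Signed shortest Δλ = ((-141.0 − 136.5 + 180) mod 360) − 180 = 82.5°.
Going east by 82.5° from +136.5° passes through 180° before reaching -141.0°.

Yes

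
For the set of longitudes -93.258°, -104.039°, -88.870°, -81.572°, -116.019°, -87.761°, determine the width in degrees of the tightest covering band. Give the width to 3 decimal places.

34.447°

Sort the longitudes: -116.019°, -104.039°, -93.258°, -88.870°, -87.761°, -81.572°.
Eastward gaps between consecutive values (wrapping around): 11.980°, 10.781°, 4.388°, 1.109°, 6.189°, 325.553°.
Largest gap = 325.553° ⇒ minimal covering band is its complement: 360° − 325.553° = 34.447°.
Band runs from -116.019° eastward to -81.572°.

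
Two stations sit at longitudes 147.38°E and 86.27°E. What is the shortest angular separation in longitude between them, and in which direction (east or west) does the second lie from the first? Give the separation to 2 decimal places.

61.11° west

Raw difference: 86.27 − 147.38 = -61.11°.
Normalise into (−180°, 180°]: -61.11° stays -61.11°.
Negative ⇒ the second point lies to the west; separation 61.11°.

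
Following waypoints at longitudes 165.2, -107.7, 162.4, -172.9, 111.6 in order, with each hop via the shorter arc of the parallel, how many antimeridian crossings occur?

Leg 1: +165.2° → -107.7°, shortest Δλ = 87.1° (east) — crosses 180°.
Leg 2: -107.7° → +162.4°, shortest Δλ = -89.9° (west) — crosses 180°.
Leg 3: +162.4° → -172.9°, shortest Δλ = 24.7° (east) — crosses 180°.
Leg 4: -172.9° → +111.6°, shortest Δλ = -75.5° (west) — crosses 180°.
Total crossings: 4.

4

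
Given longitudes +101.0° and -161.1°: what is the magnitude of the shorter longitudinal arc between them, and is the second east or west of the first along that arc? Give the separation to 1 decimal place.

Raw difference: -161.1 − 101.0 = -262.1°.
Normalise into (−180°, 180°]: -262.1° + 360° = 97.9°.
Positive ⇒ the second point lies to the east; separation 97.9°.

97.9° east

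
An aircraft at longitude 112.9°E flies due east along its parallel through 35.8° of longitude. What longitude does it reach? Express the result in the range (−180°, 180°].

148.7°E

Start at +112.9°; shift +35.8° → +148.7°.
+148.7° already lies in (−180°, 180°].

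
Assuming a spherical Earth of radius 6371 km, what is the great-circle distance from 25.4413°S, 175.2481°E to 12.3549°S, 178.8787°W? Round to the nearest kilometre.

Δλ = -178.8787 − 175.2481 = -354.1268°; wrapped into (−180°, 180°]: 5.8732°.
Δφ = -12.3549 − -25.4413 = 13.0864°.
a = sin²(Δφ/2) + cos φ₁ · cos φ₂ · sin²(Δλ/2) = 0.015300.
c = 2·atan2(√a, √(1−a)) = 0.24802 rad → d = 6371·c ≈ 1580.16 km.

1580 km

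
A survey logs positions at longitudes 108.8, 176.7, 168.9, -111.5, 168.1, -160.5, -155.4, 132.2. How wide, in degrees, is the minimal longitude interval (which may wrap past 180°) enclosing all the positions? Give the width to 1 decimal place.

139.7°

Sort the longitudes: -160.5°, -155.4°, -111.5°, +108.8°, +132.2°, +168.1°, +168.9°, +176.7°.
Eastward gaps between consecutive values (wrapping around): 5.1°, 43.9°, 220.3°, 23.4°, 35.9°, 0.8°, 7.8°, 22.8°.
Largest gap = 220.3° ⇒ minimal covering band is its complement: 360° − 220.3° = 139.7°.
Band runs from +108.8° eastward to -111.5°, crossing the antimeridian.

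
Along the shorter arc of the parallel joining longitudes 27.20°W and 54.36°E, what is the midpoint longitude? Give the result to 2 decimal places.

Signed shortest Δλ from -27.20° to +54.36° is +81.56°.
Midpoint longitude = -27.20° + (+81.56°)/2 = -27.20° + 40.78° = +13.58°.

13.58°E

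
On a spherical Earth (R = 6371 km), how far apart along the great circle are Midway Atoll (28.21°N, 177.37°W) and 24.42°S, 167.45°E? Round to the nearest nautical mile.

3280 nmi

Δλ = 167.45 − -177.37 = 344.82°; wrapped into (−180°, 180°]: -15.18°.
Δφ = -24.42 − 28.21 = -52.63°.
a = sin²(Δφ/2) + cos φ₁ · cos φ₂ · sin²(Δλ/2) = 0.210519.
c = 2·atan2(√a, √(1−a)) = 0.95334 rad → d = 6371·c ≈ 6073.73 km ≈ 3279.55 nmi.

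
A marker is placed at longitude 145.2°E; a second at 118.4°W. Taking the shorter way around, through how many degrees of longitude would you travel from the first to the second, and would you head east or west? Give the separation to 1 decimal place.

Raw difference: -118.4 − 145.2 = -263.6°.
Normalise into (−180°, 180°]: -263.6° + 360° = 96.4°.
Positive ⇒ the second point lies to the east; separation 96.4°.

96.4° east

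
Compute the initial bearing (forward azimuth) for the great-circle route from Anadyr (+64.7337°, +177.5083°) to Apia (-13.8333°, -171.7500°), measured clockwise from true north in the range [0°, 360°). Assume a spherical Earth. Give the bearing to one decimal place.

Δλ = -171.7500 − 177.5083 = -349.2583°; wrapped into (−180°, 180°]: 10.7417°.
θ = atan2( sin Δλ · cos φ₂ , cos φ₁ · sin φ₂ − sin φ₁ · cos φ₂ · cos Δλ )
  = atan2(0.18098, -0.96477) = 169.376° → normalised to [0°, 360°): 169.376°.

169.4°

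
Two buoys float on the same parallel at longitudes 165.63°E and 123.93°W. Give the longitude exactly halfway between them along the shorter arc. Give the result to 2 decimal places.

159.15°W

Signed shortest Δλ from +165.63° to -123.93° is +70.44°.
Midpoint longitude = +165.63° + (+70.44°)/2 = +165.63° + 35.22° = +200.85°.
Normalise into (−180°, 180°]: -159.15°.
(The naïve average (+165.63 + -123.93)/2 = 20.85° is on the wrong side of the globe.)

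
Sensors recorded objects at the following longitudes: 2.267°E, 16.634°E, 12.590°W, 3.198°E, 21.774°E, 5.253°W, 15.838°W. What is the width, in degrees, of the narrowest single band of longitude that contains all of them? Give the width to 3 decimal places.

37.612°

Sort the longitudes: -15.838°, -12.590°, -5.253°, +2.267°, +3.198°, +16.634°, +21.774°.
Eastward gaps between consecutive values (wrapping around): 3.248°, 7.337°, 7.520°, 0.931°, 13.436°, 5.140°, 322.388°.
Largest gap = 322.388° ⇒ minimal covering band is its complement: 360° − 322.388° = 37.612°.
Band runs from -15.838° eastward to +21.774°.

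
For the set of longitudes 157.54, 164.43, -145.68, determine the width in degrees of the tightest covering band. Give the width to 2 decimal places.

56.78°

Sort the longitudes: -145.68°, +157.54°, +164.43°.
Eastward gaps between consecutive values (wrapping around): 303.22°, 6.89°, 49.89°.
Largest gap = 303.22° ⇒ minimal covering band is its complement: 360° − 303.22° = 56.78°.
Band runs from +157.54° eastward to -145.68°, crossing the antimeridian.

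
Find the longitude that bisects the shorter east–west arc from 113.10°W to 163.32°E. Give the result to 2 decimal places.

154.89°W

Signed shortest Δλ from -113.10° to +163.32° is -83.58°.
Midpoint longitude = -113.10° + (-83.58°)/2 = -113.10° − 41.79° = -154.89°.
(The naïve average (-113.10 + +163.32)/2 = 25.11° is on the wrong side of the globe.)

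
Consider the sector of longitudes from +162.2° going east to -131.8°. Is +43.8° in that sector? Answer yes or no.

No

Band width going east from +162.2° to -131.8°: ((-131.8 − 162.2) mod 360) = 66.0°.
Offset of +43.8° east of the west edge: ((43.8 − 162.2) mod 360) = 241.6°.
241.6° > 66.0° ⇒ outside.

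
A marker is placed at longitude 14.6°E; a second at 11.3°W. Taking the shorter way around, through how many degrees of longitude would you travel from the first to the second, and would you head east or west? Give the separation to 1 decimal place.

25.9° west

Raw difference: -11.3 − 14.6 = -25.9°.
Normalise into (−180°, 180°]: -25.9° stays -25.9°.
Negative ⇒ the second point lies to the west; separation 25.9°.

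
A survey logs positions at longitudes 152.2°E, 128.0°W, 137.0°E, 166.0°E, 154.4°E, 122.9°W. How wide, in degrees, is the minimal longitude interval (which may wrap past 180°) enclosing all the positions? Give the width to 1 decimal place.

Sort the longitudes: -128.0°, -122.9°, +137.0°, +152.2°, +154.4°, +166.0°.
Eastward gaps between consecutive values (wrapping around): 5.1°, 259.9°, 15.2°, 2.2°, 11.6°, 66.0°.
Largest gap = 259.9° ⇒ minimal covering band is its complement: 360° − 259.9° = 100.1°.
Band runs from +137.0° eastward to -122.9°, crossing the antimeridian.

100.1°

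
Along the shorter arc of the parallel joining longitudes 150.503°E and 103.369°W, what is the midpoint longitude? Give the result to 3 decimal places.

Signed shortest Δλ from +150.503° to -103.369° is +106.128°.
Midpoint longitude = +150.503° + (+106.128°)/2 = +150.503° + 53.064° = +203.567°.
Normalise into (−180°, 180°]: -156.433°.
(The naïve average (+150.503 + -103.369)/2 = 23.567° is on the wrong side of the globe.)

156.433°W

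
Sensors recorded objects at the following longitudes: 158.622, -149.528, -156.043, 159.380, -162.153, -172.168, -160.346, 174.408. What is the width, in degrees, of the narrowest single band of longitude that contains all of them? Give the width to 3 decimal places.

51.850°

Sort the longitudes: -172.168°, -162.153°, -160.346°, -156.043°, -149.528°, +158.622°, +159.380°, +174.408°.
Eastward gaps between consecutive values (wrapping around): 10.015°, 1.807°, 4.303°, 6.515°, 308.150°, 0.758°, 15.028°, 13.424°.
Largest gap = 308.150° ⇒ minimal covering band is its complement: 360° − 308.150° = 51.850°.
Band runs from +158.622° eastward to -149.528°, crossing the antimeridian.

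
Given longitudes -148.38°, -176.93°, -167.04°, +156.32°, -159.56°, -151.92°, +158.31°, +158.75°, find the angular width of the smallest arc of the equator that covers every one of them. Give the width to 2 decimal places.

55.30°

Sort the longitudes: -176.93°, -167.04°, -159.56°, -151.92°, -148.38°, +156.32°, +158.31°, +158.75°.
Eastward gaps between consecutive values (wrapping around): 9.89°, 7.48°, 7.64°, 3.54°, 304.70°, 1.99°, 0.44°, 24.32°.
Largest gap = 304.70° ⇒ minimal covering band is its complement: 360° − 304.70° = 55.30°.
Band runs from +156.32° eastward to -148.38°, crossing the antimeridian.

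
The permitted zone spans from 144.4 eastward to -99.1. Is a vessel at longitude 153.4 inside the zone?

Band width going east from +144.4° to -99.1°: ((-99.1 − 144.4) mod 360) = 116.5°.
Offset of +153.4° east of the west edge: ((153.4 − 144.4) mod 360) = 9.0°.
9.0° ≤ 116.5° ⇒ inside.

Yes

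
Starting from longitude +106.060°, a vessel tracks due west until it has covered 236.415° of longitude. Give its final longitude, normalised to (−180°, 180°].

Start at +106.060°; shift −236.415° → -130.355°.
-130.355° already lies in (−180°, 180°].

-130.355°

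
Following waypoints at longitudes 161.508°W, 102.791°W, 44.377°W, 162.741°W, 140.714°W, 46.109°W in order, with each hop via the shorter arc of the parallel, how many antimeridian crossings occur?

0

Leg 1: -161.508° → -102.791°, shortest Δλ = 58.717° (east) — does not cross 180°.
Leg 2: -102.791° → -44.377°, shortest Δλ = 58.414° (east) — does not cross 180°.
Leg 3: -44.377° → -162.741°, shortest Δλ = -118.364° (west) — does not cross 180°.
Leg 4: -162.741° → -140.714°, shortest Δλ = 22.027° (east) — does not cross 180°.
Leg 5: -140.714° → -46.109°, shortest Δλ = 94.605° (east) — does not cross 180°.
Total crossings: 0.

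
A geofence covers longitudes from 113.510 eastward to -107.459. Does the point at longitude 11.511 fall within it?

No

Band width going east from +113.510° to -107.459°: ((-107.459 − 113.510) mod 360) = 139.031°.
Offset of +11.511° east of the west edge: ((11.511 − 113.510) mod 360) = 258.001°.
258.001° > 139.031° ⇒ outside.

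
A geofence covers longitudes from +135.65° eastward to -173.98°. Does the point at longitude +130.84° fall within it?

No

Band width going east from +135.65° to -173.98°: ((-173.98 − 135.65) mod 360) = 50.37°.
Offset of +130.84° east of the west edge: ((130.84 − 135.65) mod 360) = 355.19°.
355.19° > 50.37° ⇒ outside.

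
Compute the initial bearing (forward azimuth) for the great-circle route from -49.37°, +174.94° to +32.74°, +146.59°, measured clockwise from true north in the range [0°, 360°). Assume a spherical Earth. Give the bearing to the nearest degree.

Δλ = 146.59 − 174.94 = -28.35°.
θ = atan2( sin Δλ · cos φ₂ , cos φ₁ · sin φ₂ − sin φ₁ · cos φ₂ · cos Δλ )
  = atan2(-0.39942, 0.91397) = -23.606° → normalised to [0°, 360°): 336.394°.

336°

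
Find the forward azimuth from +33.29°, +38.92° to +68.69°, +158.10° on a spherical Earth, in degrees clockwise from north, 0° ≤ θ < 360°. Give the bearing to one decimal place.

19.9°

Δλ = 158.10 − 38.92 = 119.18°.
θ = atan2( sin Δλ · cos φ₂ , cos φ₁ · sin φ₂ − sin φ₁ · cos φ₂ · cos Δλ )
  = atan2(0.31729, 0.87600) = 19.911° → normalised to [0°, 360°): 19.911°.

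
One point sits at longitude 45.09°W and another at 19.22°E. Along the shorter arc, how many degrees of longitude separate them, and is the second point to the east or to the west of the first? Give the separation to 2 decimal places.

64.31° east

Raw difference: 19.22 − -45.09 = 64.31°.
Normalise into (−180°, 180°]: 64.31° stays 64.31°.
Positive ⇒ the second point lies to the east; separation 64.31°.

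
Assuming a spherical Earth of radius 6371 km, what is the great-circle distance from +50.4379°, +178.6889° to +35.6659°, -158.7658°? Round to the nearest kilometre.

Δλ = -158.7658 − 178.6889 = -337.4547°; wrapped into (−180°, 180°]: 22.5453°.
Δφ = 35.6659 − 50.4379 = -14.7720°.
a = sin²(Δφ/2) + cos φ₁ · cos φ₂ · sin²(Δλ/2) = 0.036299.
c = 2·atan2(√a, √(1−a)) = 0.38339 rad → d = 6371·c ≈ 2442.56 km.

2443 km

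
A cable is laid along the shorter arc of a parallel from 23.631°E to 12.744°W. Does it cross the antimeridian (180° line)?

Signed shortest Δλ = ((-12.744 − 23.631 + 180) mod 360) − 180 = -36.375°.
Going west by 36.375° from +23.631° reaches -12.744° without touching 180°.

No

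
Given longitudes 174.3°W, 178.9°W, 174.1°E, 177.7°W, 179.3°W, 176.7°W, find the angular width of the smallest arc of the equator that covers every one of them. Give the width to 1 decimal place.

Sort the longitudes: -179.3°, -178.9°, -177.7°, -176.7°, -174.3°, +174.1°.
Eastward gaps between consecutive values (wrapping around): 0.4°, 1.2°, 1.0°, 2.4°, 348.4°, 6.6°.
Largest gap = 348.4° ⇒ minimal covering band is its complement: 360° − 348.4° = 11.6°.
Band runs from +174.1° eastward to -174.3°, crossing the antimeridian.

11.6°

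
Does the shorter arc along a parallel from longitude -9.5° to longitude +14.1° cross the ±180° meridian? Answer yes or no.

Signed shortest Δλ = ((14.1 − -9.5 + 180) mod 360) − 180 = 23.6°.
Going east by 23.6° from -9.5° reaches +14.1° without touching 180°.

No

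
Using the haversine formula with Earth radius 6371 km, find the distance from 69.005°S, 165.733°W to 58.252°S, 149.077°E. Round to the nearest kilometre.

Δλ = 149.077 − -165.733 = 314.810°; wrapped into (−180°, 180°]: -45.190°.
Δφ = -58.252 − -69.005 = 10.753°.
a = sin²(Δφ/2) + cos φ₁ · cos φ₂ · sin²(Δλ/2) = 0.036610.
c = 2·atan2(√a, √(1−a)) = 0.38505 rad → d = 6371·c ≈ 2453.14 km.

2453 km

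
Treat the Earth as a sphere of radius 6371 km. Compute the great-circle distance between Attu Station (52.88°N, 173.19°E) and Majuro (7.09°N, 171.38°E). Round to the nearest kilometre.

Δλ = 171.38 − 173.19 = -1.81°.
Δφ = 7.09 − 52.88 = -45.79°.
a = sin²(Δφ/2) + cos φ₁ · cos φ₂ · sin²(Δλ/2) = 0.151504.
c = 2·atan2(√a, √(1−a)) = 0.79960 rad → d = 6371·c ≈ 5094.27 km.

5094 km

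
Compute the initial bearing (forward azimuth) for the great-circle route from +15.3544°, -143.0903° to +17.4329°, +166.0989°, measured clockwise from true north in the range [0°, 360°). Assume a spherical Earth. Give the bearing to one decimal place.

Δλ = 166.0989 − -143.0903 = 309.1892°; wrapped into (−180°, 180°]: -50.8108°.
θ = atan2( sin Δλ · cos φ₂ , cos φ₁ · sin φ₂ − sin φ₁ · cos φ₂ · cos Δλ )
  = atan2(-0.73946, 0.12926) = -80.084° → normalised to [0°, 360°): 279.916°.

279.9°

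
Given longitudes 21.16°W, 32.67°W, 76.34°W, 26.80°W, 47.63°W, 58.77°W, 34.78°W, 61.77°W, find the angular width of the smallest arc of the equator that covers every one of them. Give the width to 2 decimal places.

Sort the longitudes: -76.34°, -61.77°, -58.77°, -47.63°, -34.78°, -32.67°, -26.80°, -21.16°.
Eastward gaps between consecutive values (wrapping around): 14.57°, 3.00°, 11.14°, 12.85°, 2.11°, 5.87°, 5.64°, 304.82°.
Largest gap = 304.82° ⇒ minimal covering band is its complement: 360° − 304.82° = 55.18°.
Band runs from -76.34° eastward to -21.16°.

55.18°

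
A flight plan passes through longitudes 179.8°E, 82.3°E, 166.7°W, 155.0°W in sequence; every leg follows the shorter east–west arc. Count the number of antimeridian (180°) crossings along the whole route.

Leg 1: +179.8° → +82.3°, shortest Δλ = -97.5° (west) — does not cross 180°.
Leg 2: +82.3° → -166.7°, shortest Δλ = 111.0° (east) — crosses 180°.
Leg 3: -166.7° → -155.0°, shortest Δλ = 11.7° (east) — does not cross 180°.
Total crossings: 1.

1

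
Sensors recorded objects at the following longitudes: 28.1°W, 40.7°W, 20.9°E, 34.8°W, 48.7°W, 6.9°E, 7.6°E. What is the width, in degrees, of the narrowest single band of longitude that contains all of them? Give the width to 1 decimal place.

69.6°

Sort the longitudes: -48.7°, -40.7°, -34.8°, -28.1°, +6.9°, +7.6°, +20.9°.
Eastward gaps between consecutive values (wrapping around): 8.0°, 5.9°, 6.7°, 35.0°, 0.7°, 13.3°, 290.4°.
Largest gap = 290.4° ⇒ minimal covering band is its complement: 360° − 290.4° = 69.6°.
Band runs from -48.7° eastward to +20.9°.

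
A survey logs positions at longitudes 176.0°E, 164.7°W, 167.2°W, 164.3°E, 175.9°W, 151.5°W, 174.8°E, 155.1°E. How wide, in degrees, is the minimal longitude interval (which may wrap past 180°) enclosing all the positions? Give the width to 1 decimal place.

53.4°

Sort the longitudes: -175.9°, -167.2°, -164.7°, -151.5°, +155.1°, +164.3°, +174.8°, +176.0°.
Eastward gaps between consecutive values (wrapping around): 8.7°, 2.5°, 13.2°, 306.6°, 9.2°, 10.5°, 1.2°, 8.1°.
Largest gap = 306.6° ⇒ minimal covering band is its complement: 360° − 306.6° = 53.4°.
Band runs from +155.1° eastward to -151.5°, crossing the antimeridian.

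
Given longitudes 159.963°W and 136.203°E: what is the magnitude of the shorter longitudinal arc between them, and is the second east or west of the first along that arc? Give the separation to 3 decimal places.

63.834° west

Raw difference: 136.203 − -159.963 = 296.166°.
Normalise into (−180°, 180°]: 296.166° − 360° = -63.834°.
Negative ⇒ the second point lies to the west; separation 63.834°.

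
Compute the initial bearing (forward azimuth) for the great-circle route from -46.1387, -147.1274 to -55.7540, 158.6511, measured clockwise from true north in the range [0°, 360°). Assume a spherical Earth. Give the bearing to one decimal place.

233.7°

Δλ = 158.6511 − -147.1274 = 305.7785°; wrapped into (−180°, 180°]: -54.2215°.
θ = atan2( sin Δλ · cos φ₂ , cos φ₁ · sin φ₂ − sin φ₁ · cos φ₂ · cos Δλ )
  = atan2(-0.45655, -0.33556) = -126.316° → normalised to [0°, 360°): 233.684°.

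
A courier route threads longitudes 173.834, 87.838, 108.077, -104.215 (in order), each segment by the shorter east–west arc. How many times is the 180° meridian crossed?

Leg 1: +173.834° → +87.838°, shortest Δλ = -85.996° (west) — does not cross 180°.
Leg 2: +87.838° → +108.077°, shortest Δλ = 20.239° (east) — does not cross 180°.
Leg 3: +108.077° → -104.215°, shortest Δλ = 147.708° (east) — crosses 180°.
Total crossings: 1.

1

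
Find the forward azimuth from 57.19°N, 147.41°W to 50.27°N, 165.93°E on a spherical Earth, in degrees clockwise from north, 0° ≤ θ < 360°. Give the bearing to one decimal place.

Δλ = 165.93 − -147.41 = 313.34°; wrapped into (−180°, 180°]: -46.66°.
θ = atan2( sin Δλ · cos φ₂ , cos φ₁ · sin φ₂ − sin φ₁ · cos φ₂ · cos Δλ )
  = atan2(-0.46486, 0.04802) = -84.102° → normalised to [0°, 360°): 275.898°.

275.9°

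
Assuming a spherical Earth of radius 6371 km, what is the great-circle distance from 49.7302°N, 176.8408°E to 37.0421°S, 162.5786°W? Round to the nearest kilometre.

9859 km

Δλ = -162.5786 − 176.8408 = -339.4194°; wrapped into (−180°, 180°]: 20.5806°.
Δφ = -37.0421 − 49.7302 = -86.7723°.
a = sin²(Δφ/2) + cos φ₁ · cos φ₂ · sin²(Δλ/2) = 0.488312.
c = 2·atan2(√a, √(1−a)) = 1.54742 rad → d = 6371·c ≈ 9858.60 km.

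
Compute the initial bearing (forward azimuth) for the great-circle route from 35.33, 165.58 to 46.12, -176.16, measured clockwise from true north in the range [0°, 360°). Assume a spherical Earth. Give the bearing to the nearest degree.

Δλ = -176.16 − 165.58 = -341.74°; wrapped into (−180°, 180°]: 18.26°.
θ = atan2( sin Δλ · cos φ₂ , cos φ₁ · sin φ₂ − sin φ₁ · cos φ₂ · cos Δλ )
  = atan2(0.21718, 0.20739) = 46.321° → normalised to [0°, 360°): 46.321°.

46°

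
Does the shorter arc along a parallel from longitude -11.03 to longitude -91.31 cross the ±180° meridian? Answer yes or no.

Signed shortest Δλ = ((-91.31 − -11.03 + 180) mod 360) − 180 = -80.28°.
Going west by 80.28° from -11.03° reaches -91.31° without touching 180°.

No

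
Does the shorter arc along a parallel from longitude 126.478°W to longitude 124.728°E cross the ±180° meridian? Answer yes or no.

Yes

Naïve |124.728 − -126.478| = 251.206° > 180°, so the shorter arc goes the other way round — across 180°.
Signed shortest Δλ = ((124.728 − -126.478 + 180) mod 360) − 180 = -108.794°.
Going west by 108.794° from -126.478° passes through 180° before reaching +124.728°.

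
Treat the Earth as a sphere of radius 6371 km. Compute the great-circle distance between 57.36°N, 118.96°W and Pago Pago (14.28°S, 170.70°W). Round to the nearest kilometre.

Δλ = -170.70 − -118.96 = -51.74°.
Δφ = -14.28 − 57.36 = -71.64°.
a = sin²(Δφ/2) + cos φ₁ · cos φ₂ · sin²(Δλ/2) = 0.442020.
c = 2·atan2(√a, √(1−a)) = 1.45457 rad → d = 6371·c ≈ 9267.09 km.

9267 km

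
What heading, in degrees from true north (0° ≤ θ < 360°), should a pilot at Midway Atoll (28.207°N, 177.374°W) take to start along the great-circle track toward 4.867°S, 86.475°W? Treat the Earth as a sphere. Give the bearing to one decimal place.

Δλ = -86.475 − -177.374 = 90.899°.
θ = atan2( sin Δλ · cos φ₂ , cos φ₁ · sin φ₂ − sin φ₁ · cos φ₂ · cos Δλ )
  = atan2(0.99627, -0.06738) = 93.869° → normalised to [0°, 360°): 93.869°.

93.9°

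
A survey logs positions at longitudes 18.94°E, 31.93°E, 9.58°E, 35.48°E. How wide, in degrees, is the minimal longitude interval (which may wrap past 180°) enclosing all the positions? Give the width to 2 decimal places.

25.90°

Sort the longitudes: +9.58°, +18.94°, +31.93°, +35.48°.
Eastward gaps between consecutive values (wrapping around): 9.36°, 12.99°, 3.55°, 334.10°.
Largest gap = 334.10° ⇒ minimal covering band is its complement: 360° − 334.10° = 25.90°.
Band runs from +9.58° eastward to +35.48°.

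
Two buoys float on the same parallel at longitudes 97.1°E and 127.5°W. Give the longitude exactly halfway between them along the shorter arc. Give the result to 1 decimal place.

Signed shortest Δλ from +97.1° to -127.5° is +135.4°.
Midpoint longitude = +97.1° + (+135.4°)/2 = +97.1° + 67.7° = +164.8°.
(The naïve average (+97.1 + -127.5)/2 = -15.2° is on the wrong side of the globe.)

164.8°E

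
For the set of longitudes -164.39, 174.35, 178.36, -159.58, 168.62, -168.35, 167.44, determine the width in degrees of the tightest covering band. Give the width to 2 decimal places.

32.98°

Sort the longitudes: -168.35°, -164.39°, -159.58°, +167.44°, +168.62°, +174.35°, +178.36°.
Eastward gaps between consecutive values (wrapping around): 3.96°, 4.81°, 327.02°, 1.18°, 5.73°, 4.01°, 13.29°.
Largest gap = 327.02° ⇒ minimal covering band is its complement: 360° − 327.02° = 32.98°.
Band runs from +167.44° eastward to -159.58°, crossing the antimeridian.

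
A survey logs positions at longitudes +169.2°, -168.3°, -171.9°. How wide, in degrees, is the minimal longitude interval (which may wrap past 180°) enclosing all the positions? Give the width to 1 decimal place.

22.5°

Sort the longitudes: -171.9°, -168.3°, +169.2°.
Eastward gaps between consecutive values (wrapping around): 3.6°, 337.5°, 18.9°.
Largest gap = 337.5° ⇒ minimal covering band is its complement: 360° − 337.5° = 22.5°.
Band runs from +169.2° eastward to -168.3°, crossing the antimeridian.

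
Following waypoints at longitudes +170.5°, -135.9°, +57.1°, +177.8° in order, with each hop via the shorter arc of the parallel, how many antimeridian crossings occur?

Leg 1: +170.5° → -135.9°, shortest Δλ = 53.6° (east) — crosses 180°.
Leg 2: -135.9° → +57.1°, shortest Δλ = -167.0° (west) — crosses 180°.
Leg 3: +57.1° → +177.8°, shortest Δλ = 120.7° (east) — does not cross 180°.
Total crossings: 2.

2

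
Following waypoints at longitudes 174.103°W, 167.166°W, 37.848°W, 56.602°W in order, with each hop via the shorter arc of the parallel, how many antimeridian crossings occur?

0

Leg 1: -174.103° → -167.166°, shortest Δλ = 6.937° (east) — does not cross 180°.
Leg 2: -167.166° → -37.848°, shortest Δλ = 129.318° (east) — does not cross 180°.
Leg 3: -37.848° → -56.602°, shortest Δλ = -18.754° (west) — does not cross 180°.
Total crossings: 0.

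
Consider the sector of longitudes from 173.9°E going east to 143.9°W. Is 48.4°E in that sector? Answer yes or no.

No

Band width going east from +173.9° to -143.9°: ((-143.9 − 173.9) mod 360) = 42.2°.
Offset of +48.4° east of the west edge: ((48.4 − 173.9) mod 360) = 234.5°.
234.5° > 42.2° ⇒ outside.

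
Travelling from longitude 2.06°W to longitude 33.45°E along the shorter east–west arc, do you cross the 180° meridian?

No

Signed shortest Δλ = ((33.45 − -2.06 + 180) mod 360) − 180 = 35.51°.
Going east by 35.51° from -2.06° reaches +33.45° without touching 180°.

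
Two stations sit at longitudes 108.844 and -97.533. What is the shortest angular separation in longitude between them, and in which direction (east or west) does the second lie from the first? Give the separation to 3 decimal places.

153.623° east

Raw difference: -97.533 − 108.844 = -206.377°.
Normalise into (−180°, 180°]: -206.377° + 360° = 153.623°.
Positive ⇒ the second point lies to the east; separation 153.623°.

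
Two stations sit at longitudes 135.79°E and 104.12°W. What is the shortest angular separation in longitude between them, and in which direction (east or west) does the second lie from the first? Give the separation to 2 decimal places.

120.09° east

Raw difference: -104.12 − 135.79 = -239.91°.
Normalise into (−180°, 180°]: -239.91° + 360° = 120.09°.
Positive ⇒ the second point lies to the east; separation 120.09°.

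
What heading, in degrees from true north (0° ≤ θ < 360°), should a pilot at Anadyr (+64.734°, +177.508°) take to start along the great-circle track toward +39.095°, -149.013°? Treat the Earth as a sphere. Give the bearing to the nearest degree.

126°

Δλ = -149.013 − 177.508 = -326.521°; wrapped into (−180°, 180°]: 33.479°.
θ = atan2( sin Δλ · cos φ₂ , cos φ₁ · sin φ₂ − sin φ₁ · cos φ₂ · cos Δλ )
  = atan2(0.42812, -0.31625) = 126.453° → normalised to [0°, 360°): 126.453°.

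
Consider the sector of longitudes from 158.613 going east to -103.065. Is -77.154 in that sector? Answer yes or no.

Band width going east from +158.613° to -103.065°: ((-103.065 − 158.613) mod 360) = 98.322°.
Offset of -77.154° east of the west edge: ((-77.154 − 158.613) mod 360) = 124.233°.
124.233° > 98.322° ⇒ outside.

No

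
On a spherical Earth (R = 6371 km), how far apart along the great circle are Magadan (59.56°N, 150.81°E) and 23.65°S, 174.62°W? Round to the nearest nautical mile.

5279 nmi

Δλ = -174.62 − 150.81 = -325.43°; wrapped into (−180°, 180°]: 34.57°.
Δφ = -23.65 − 59.56 = -83.21°.
a = sin²(Δφ/2) + cos φ₁ · cos φ₂ · sin²(Δλ/2) = 0.481856.
c = 2·atan2(√a, √(1−a)) = 1.53450 rad → d = 6371·c ≈ 9776.30 km ≈ 5278.78 nmi.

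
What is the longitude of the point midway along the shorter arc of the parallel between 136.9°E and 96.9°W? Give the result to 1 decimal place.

160.0°W

Signed shortest Δλ from +136.9° to -96.9° is +126.2°.
Midpoint longitude = +136.9° + (+126.2°)/2 = +136.9° + 63.1° = +200.0°.
Normalise into (−180°, 180°]: -160.0°.
(The naïve average (+136.9 + -96.9)/2 = 20.0° is on the wrong side of the globe.)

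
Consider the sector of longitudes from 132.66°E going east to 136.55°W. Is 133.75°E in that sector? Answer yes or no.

Yes

Band width going east from +132.66° to -136.55°: ((-136.55 − 132.66) mod 360) = 90.79°.
Offset of +133.75° east of the west edge: ((133.75 − 132.66) mod 360) = 1.09°.
1.09° ≤ 90.79° ⇒ inside.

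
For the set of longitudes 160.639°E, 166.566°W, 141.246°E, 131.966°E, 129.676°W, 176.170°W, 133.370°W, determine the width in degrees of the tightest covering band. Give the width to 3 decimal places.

98.358°

Sort the longitudes: -176.170°, -166.566°, -133.370°, -129.676°, +131.966°, +141.246°, +160.639°.
Eastward gaps between consecutive values (wrapping around): 9.604°, 33.196°, 3.694°, 261.642°, 9.280°, 19.393°, 23.191°.
Largest gap = 261.642° ⇒ minimal covering band is its complement: 360° − 261.642° = 98.358°.
Band runs from +131.966° eastward to -129.676°, crossing the antimeridian.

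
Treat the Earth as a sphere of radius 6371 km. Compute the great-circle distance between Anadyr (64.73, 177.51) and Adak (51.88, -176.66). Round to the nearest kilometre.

Δλ = -176.66 − 177.51 = -354.17°; wrapped into (−180°, 180°]: 5.83°.
Δφ = 51.88 − 64.73 = -12.85°.
a = sin²(Δφ/2) + cos φ₁ · cos φ₂ · sin²(Δλ/2) = 0.013204.
c = 2·atan2(√a, √(1−a)) = 0.23032 rad → d = 6371·c ≈ 1467.39 km.

1467 km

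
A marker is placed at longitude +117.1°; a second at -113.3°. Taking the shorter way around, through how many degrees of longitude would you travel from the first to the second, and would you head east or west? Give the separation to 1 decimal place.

129.6° east

Raw difference: -113.3 − 117.1 = -230.4°.
Normalise into (−180°, 180°]: -230.4° + 360° = 129.6°.
Positive ⇒ the second point lies to the east; separation 129.6°.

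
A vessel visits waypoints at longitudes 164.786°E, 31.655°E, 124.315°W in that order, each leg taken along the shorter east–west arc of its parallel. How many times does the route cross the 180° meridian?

0

Leg 1: +164.786° → +31.655°, shortest Δλ = -133.131° (west) — does not cross 180°.
Leg 2: +31.655° → -124.315°, shortest Δλ = -155.97° (west) — does not cross 180°.
Total crossings: 0.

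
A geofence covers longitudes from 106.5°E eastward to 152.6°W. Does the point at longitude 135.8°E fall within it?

Yes

Band width going east from +106.5° to -152.6°: ((-152.6 − 106.5) mod 360) = 100.9°.
Offset of +135.8° east of the west edge: ((135.8 − 106.5) mod 360) = 29.3°.
29.3° ≤ 100.9° ⇒ inside.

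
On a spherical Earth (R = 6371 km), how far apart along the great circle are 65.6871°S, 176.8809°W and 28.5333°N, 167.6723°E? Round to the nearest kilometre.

10560 km

Δλ = 167.6723 − -176.8809 = 344.5532°; wrapped into (−180°, 180°]: -15.4468°.
Δφ = 28.5333 − -65.6871 = 94.2204°.
a = sin²(Δφ/2) + cos φ₁ · cos φ₂ · sin²(Δλ/2) = 0.543329.
c = 2·atan2(√a, √(1−a)) = 1.65756 rad → d = 6371·c ≈ 10560.34 km.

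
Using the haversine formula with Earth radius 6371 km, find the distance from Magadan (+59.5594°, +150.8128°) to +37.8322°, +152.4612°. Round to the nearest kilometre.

2419 km

Δλ = 152.4612 − 150.8128 = 1.6484°.
Δφ = 37.8322 − 59.5594 = -21.7272°.
a = sin²(Δφ/2) + cos φ₁ · cos φ₂ · sin²(Δλ/2) = 0.035604.
c = 2·atan2(√a, √(1−a)) = 0.37966 rad → d = 6371·c ≈ 2418.80 km.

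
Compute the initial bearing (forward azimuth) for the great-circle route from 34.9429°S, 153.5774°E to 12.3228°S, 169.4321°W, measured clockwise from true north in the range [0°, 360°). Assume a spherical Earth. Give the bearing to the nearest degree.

65°

Δλ = -169.4321 − 153.5774 = -323.0095°; wrapped into (−180°, 180°]: 36.9905°.
θ = atan2( sin Δλ · cos φ₂ , cos φ₁ · sin φ₂ − sin φ₁ · cos φ₂ · cos Δλ )
  = atan2(0.58782, 0.27200) = 65.169° → normalised to [0°, 360°): 65.169°.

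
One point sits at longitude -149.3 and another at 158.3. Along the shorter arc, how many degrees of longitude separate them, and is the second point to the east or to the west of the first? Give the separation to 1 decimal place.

52.4° west

Raw difference: 158.3 − -149.3 = 307.6°.
Normalise into (−180°, 180°]: 307.6° − 360° = -52.4°.
Negative ⇒ the second point lies to the west; separation 52.4°.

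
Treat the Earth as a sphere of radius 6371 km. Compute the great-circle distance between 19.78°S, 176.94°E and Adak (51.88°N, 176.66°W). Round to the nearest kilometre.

7993 km

Δλ = -176.66 − 176.94 = -353.60°; wrapped into (−180°, 180°]: 6.40°.
Δφ = 51.88 − -19.78 = 71.66°.
a = sin²(Δφ/2) + cos φ₁ · cos φ₂ · sin²(Δλ/2) = 0.344482.
c = 2·atan2(√a, √(1−a)) = 1.25451 rad → d = 6371·c ≈ 7992.51 km.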